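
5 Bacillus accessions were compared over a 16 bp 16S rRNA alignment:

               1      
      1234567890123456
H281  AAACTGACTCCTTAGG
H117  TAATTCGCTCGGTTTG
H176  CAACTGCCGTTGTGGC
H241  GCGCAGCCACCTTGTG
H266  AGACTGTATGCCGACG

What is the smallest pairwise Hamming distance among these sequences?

7

Pairwise Hamming distances:
  H281 vs H117: 8
  H281 vs H176: 8
  H281 vs H241: 8
  H281 vs H266: 7
  H117 vs H176: 10
  H117 vs H241: 11
  H117 vs H266: 12
  H176 vs H241: 10
  H176 vs H266: 12
  H241 vs H266: 12
The smallest is 7, between H281 and H266.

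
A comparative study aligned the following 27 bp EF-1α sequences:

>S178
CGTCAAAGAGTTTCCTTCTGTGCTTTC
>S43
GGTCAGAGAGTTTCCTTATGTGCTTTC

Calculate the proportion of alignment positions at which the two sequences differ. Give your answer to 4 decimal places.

0.1111

Differing sites — 1:C/G; 6:A/G; 18:C/A.
There are 3 differences over 27 sites, so p = 3/27 = 0.1111.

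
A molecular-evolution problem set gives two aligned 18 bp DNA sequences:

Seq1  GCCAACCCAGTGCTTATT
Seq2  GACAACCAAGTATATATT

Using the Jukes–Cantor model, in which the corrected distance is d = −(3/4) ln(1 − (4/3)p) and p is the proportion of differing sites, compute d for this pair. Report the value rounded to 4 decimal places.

The sequences differ at positions 2 (C/A), 8 (C/A), 12 (G/A), 13 (C/T), 14 (T/A).
p = 5/18 = 0.277778.
d = −0.75 · ln(1 − (4/3)·0.277778) = −0.75 · ln(0.629629) = −0.75 · (-0.462625) = 0.3470.

0.3470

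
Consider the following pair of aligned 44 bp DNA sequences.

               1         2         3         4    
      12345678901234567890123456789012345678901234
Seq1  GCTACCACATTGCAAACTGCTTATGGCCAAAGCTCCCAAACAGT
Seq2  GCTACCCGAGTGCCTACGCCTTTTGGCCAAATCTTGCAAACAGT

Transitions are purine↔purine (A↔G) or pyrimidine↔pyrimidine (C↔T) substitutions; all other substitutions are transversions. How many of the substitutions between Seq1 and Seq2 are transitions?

The sequences differ at positions 7 (A/C, transversion), 8 (C/G, transversion), 10 (T/G, transversion), 14 (A/C, transversion), 15 (A/T, transversion), 18 (T/G, transversion), 19 (G/C, transversion), 23 (A/T, transversion), 32 (G/T, transversion), 35 (C/T, transition), 36 (C/G, transversion).
Of the 11 differences, 1 transition and 10 transversions, so the answer is 1.

1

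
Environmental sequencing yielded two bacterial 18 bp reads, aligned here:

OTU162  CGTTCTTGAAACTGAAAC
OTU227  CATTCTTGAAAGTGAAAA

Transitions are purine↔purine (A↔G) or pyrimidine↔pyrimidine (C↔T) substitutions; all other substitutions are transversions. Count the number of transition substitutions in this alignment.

1

Differing sites — 2:G/A (Ti); 12:C/G (Tv); 18:C/A (Tv).
Of the 3 differences, 1 transition and 2 transversions, so the answer is 1.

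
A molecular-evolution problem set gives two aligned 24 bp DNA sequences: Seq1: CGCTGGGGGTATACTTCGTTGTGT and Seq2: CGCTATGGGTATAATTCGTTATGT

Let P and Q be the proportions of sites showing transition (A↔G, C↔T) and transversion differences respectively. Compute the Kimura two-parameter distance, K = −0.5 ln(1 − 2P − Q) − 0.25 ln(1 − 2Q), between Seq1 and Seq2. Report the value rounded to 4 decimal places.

The sequences differ at positions 5 (G/A, transition), 6 (G/T, transversion), 14 (C/A, transversion), 21 (G/A, transition).
Of the 4 differences, 2 transitions and 2 transversions over 24 sites: P = 2/24 = 0.083333, Q = 2/24 = 0.083333.
d = −0.5·ln(0.750001) − 0.25·ln(0.833334) = −0.5·(-0.287681) − 0.25·(-0.182321) = 0.1894.

0.1894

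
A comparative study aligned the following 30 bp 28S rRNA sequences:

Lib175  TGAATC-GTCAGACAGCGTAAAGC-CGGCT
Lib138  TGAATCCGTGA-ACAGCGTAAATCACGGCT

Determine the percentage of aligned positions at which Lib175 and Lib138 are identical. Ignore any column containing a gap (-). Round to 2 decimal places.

Excluding the 3 gap columns leaves 27 comparable sites.
Differing sites — 10:C/G; 23:G/T.
25 of the 27 comparable sites match, so the percent identity is 25/27 × 100 = 92.59%.

92.59%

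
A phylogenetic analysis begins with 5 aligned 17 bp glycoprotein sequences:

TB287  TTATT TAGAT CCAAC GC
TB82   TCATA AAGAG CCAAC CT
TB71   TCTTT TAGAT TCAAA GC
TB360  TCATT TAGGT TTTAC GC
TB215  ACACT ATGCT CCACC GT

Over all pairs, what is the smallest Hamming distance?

Pairwise Hamming distances:
  TB287 vs TB82: 6
  TB287 vs TB71: 4
  TB287 vs TB360: 5
  TB287 vs TB215: 8
  TB82 vs TB71: 8
  TB82 vs TB360: 9
  TB82 vs TB215: 8
  TB71 vs TB360: 5
  TB71 vs TB215: 10
  TB360 vs TB215: 10
The smallest is 4, between TB287 and TB71.

4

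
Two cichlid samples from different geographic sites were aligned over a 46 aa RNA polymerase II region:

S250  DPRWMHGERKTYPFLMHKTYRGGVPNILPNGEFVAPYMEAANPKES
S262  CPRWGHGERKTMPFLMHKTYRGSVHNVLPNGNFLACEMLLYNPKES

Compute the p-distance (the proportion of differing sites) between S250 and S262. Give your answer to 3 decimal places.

0.283

Differing sites — 1:D/C; 5:M/G; 12:Y/M; 23:G/S; 25:P/H; 27:I/V; 32:E/N; 34:V/L; 36:P/C; 37:Y/E; 39:E/L; 40:A/L; 41:A/Y.
There are 13 differences over 46 sites, so p = 13/46 = 0.283.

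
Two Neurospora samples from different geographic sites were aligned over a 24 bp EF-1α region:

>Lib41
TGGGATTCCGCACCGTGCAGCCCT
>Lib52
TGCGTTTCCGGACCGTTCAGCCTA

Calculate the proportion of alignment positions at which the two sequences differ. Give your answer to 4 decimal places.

The sequences differ at positions 3 (G/C), 5 (A/T), 11 (C/G), 17 (G/T), 23 (C/T), 24 (T/A).
There are 6 differences over 24 sites, so p = 6/24 = 0.2500.

0.2500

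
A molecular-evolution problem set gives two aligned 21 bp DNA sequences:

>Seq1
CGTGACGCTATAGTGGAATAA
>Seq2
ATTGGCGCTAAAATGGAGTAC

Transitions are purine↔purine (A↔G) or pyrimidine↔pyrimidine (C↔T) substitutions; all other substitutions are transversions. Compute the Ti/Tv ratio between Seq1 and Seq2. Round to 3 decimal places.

Mismatches occur at site 1 (C/A, transversion), site 2 (G/T, transversion), site 5 (A/G, transition), site 11 (T/A, transversion), site 13 (G/A, transition), site 18 (A/G, transition), site 21 (A/C, transversion).
Of the 7 differences, 3 transitions and 4 transversions, so Ti/Tv = 3/4 = 0.750.

0.750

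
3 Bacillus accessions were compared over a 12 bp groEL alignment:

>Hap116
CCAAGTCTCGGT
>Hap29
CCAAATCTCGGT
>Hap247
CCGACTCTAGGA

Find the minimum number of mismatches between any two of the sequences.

1

Pairwise Hamming distances:
  Hap116 vs Hap29: 1
  Hap116 vs Hap247: 4
  Hap29 vs Hap247: 4
The smallest is 1, between Hap116 and Hap29.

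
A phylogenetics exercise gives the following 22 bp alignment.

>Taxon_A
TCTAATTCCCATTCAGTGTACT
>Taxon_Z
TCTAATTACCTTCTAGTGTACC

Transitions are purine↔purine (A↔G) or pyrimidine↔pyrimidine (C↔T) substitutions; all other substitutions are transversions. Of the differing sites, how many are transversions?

The sequences differ at positions 8 (C/A, transversion), 11 (A/T, transversion), 13 (T/C, transition), 14 (C/T, transition), 22 (T/C, transition).
Of the 5 differences, 3 transitions and 2 transversions, so the answer is 2.

2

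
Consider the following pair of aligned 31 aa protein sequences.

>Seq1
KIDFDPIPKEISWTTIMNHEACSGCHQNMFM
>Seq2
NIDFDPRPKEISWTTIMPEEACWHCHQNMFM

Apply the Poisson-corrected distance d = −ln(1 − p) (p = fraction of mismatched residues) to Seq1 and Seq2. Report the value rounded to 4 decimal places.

0.2151

Mismatches occur at site 1 (K↔N), site 7 (I↔R), site 18 (N↔P), site 19 (H↔E), site 23 (S↔W), site 24 (G↔H).
p = 6/31 = 0.193548.
d = −ln(1 − 0.193548) = −ln(0.806452) = 0.2151.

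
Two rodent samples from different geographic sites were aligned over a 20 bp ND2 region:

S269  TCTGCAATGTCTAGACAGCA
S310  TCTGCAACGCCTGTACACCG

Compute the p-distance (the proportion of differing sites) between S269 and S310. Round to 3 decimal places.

0.300

The sequences differ at positions 8 (T/C), 10 (T/C), 13 (A/G), 14 (G/T), 18 (G/C), 20 (A/G).
There are 6 differences over 20 sites, so p = 6/20 = 0.300.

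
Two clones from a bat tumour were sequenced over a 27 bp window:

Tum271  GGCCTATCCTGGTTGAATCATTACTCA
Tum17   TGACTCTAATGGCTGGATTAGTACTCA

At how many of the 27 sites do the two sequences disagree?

Mismatches occur at site 1 (G→T), site 3 (C→A), site 6 (A→C), site 8 (C→A), site 9 (C→A), site 13 (T→C), site 16 (A→G), site 19 (C→T), site 21 (T→G).
That gives 9 mismatches out of 27 aligned sites, so the Hamming distance is 9.

9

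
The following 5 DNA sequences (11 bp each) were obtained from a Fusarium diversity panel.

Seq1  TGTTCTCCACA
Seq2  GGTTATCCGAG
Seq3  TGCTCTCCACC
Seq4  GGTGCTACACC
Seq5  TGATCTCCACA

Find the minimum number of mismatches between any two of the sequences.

1

Pairwise Hamming distances:
  Seq1 vs Seq2: 5
  Seq1 vs Seq3: 2
  Seq1 vs Seq4: 4
  Seq1 vs Seq5: 1
  Seq2 vs Seq3: 6
  Seq2 vs Seq4: 6
  Seq2 vs Seq5: 6
  Seq3 vs Seq4: 4
  Seq3 vs Seq5: 2
  Seq4 vs Seq5: 5
The smallest is 1, between Seq1 and Seq5.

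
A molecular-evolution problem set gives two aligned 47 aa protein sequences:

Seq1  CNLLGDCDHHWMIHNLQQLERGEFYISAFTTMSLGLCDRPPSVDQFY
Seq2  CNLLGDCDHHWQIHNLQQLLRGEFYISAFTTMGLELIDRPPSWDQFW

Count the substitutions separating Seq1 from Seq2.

7

The sequences differ at positions 12 (M/Q), 20 (E/L), 33 (S/G), 35 (G/E), 37 (C/I), 43 (V/W), 47 (Y/W).
That gives 7 mismatches out of 47 aligned sites, so the Hamming distance is 7.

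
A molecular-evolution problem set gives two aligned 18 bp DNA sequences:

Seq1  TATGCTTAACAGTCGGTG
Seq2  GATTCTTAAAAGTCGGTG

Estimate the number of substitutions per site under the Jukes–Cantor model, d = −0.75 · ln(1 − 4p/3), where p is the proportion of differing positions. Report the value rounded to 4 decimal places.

0.1885

Mismatches occur at site 1 (T/G), site 4 (G/T), site 10 (C/A).
p = 3/18 = 0.166667.
d = −0.75 · ln(1 − (4/3)·0.166667) = −0.75 · ln(0.777777) = −0.75 · (-0.251315) = 0.1885.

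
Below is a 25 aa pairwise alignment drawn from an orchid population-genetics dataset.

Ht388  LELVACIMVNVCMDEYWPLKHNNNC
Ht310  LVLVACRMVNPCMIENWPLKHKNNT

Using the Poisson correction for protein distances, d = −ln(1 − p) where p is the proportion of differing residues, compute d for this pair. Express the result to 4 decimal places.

Differing sites — 2:E/V; 7:I/R; 11:V/P; 14:D/I; 16:Y/N; 22:N/K; 25:C/T.
p = 7/25 = 0.280000.
d = −ln(1 − 0.280000) = −ln(0.720000) = 0.3285.

0.3285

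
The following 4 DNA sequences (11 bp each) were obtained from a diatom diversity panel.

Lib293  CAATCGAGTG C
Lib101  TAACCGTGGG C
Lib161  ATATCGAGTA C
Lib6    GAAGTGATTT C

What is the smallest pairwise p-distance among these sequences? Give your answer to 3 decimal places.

Pairwise Hamming distances:
  Lib293 vs Lib101: 4
  Lib293 vs Lib161: 3
  Lib293 vs Lib6: 5
  Lib101 vs Lib161: 6
  Lib101 vs Lib6: 7
  Lib161 vs Lib6: 6
The smallest is 3 mismatches, between Lib293 and Lib161; p = 3/11 = 0.273.

0.273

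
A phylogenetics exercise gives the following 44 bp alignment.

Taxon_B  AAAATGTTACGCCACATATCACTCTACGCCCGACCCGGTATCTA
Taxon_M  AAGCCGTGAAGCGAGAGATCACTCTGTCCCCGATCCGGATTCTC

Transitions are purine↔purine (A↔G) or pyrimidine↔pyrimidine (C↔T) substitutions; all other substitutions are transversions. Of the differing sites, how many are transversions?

10

Differing sites — 3:A/G (Ti); 4:A/C (Tv); 5:T/C (Ti); 8:T/G (Tv); 10:C/A (Tv); 13:C/G (Tv); 15:C/G (Tv); 17:T/G (Tv); 26:A/G (Ti); 27:C/T (Ti); 28:G/C (Tv); 34:C/T (Ti); 39:T/A (Tv); 40:A/T (Tv); 44:A/C (Tv).
Of the 15 differences, 5 transitions and 10 transversions, so the answer is 10.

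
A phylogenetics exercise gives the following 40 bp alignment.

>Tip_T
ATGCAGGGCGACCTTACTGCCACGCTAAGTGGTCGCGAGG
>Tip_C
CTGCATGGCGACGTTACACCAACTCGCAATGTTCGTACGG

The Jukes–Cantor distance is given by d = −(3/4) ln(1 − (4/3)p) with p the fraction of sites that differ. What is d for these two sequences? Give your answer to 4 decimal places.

Mismatches occur at site 1 (A↔C), site 6 (G↔T), site 13 (C↔G), site 18 (T↔A), site 19 (G↔C), site 21 (C↔A), site 24 (G↔T), site 26 (T↔G), site 27 (A↔C), site 29 (G↔A), site 32 (G↔T), site 36 (C↔T), site 37 (G↔A), site 38 (A↔C).
p = 14/40 = 0.350000.
d = −0.75 · ln(1 − (4/3)·0.350000) = −0.75 · ln(0.533333) = −0.75 · (-0.628609) = 0.4715.

0.4715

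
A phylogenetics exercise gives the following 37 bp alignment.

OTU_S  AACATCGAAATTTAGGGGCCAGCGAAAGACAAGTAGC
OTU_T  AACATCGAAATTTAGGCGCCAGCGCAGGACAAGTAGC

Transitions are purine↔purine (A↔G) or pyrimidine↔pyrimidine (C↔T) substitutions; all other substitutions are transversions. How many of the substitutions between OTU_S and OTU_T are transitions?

The sequences differ at positions 17 (G/C, transversion), 25 (A/C, transversion), 27 (A/G, transition).
Of the 3 differences, 1 transition and 2 transversions, so the answer is 1.

1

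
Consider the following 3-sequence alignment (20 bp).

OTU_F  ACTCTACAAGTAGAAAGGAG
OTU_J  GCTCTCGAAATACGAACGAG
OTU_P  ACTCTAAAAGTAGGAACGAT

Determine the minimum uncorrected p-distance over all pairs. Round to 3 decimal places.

0.200

Pairwise Hamming distances:
  OTU_F vs OTU_J: 7
  OTU_F vs OTU_P: 4
  OTU_J vs OTU_P: 6
The smallest is 4 mismatches, between OTU_F and OTU_P; p = 4/20 = 0.200.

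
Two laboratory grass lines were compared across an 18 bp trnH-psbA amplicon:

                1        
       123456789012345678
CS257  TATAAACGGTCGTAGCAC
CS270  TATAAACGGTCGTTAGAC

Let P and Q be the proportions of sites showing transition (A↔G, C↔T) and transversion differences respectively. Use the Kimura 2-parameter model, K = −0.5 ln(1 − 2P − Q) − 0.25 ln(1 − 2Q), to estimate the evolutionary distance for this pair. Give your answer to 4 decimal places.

0.1885

Mismatches occur at site 14 (A→T, transversion), site 15 (G→A, transition), site 16 (C→G, transversion).
Of the 3 differences, 1 transition and 2 transversions over 18 sites: P = 1/18 = 0.055556, Q = 2/18 = 0.111111.
d = −0.5·ln(0.777777) − 0.25·ln(0.777778) = −0.5·(-0.251315) − 0.25·(-0.251314) = 0.1885.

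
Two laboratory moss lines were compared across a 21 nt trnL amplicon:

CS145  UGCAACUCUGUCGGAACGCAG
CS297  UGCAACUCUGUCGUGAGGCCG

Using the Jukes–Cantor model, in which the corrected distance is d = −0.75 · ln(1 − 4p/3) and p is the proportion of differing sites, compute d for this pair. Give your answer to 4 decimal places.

0.2197

Differing sites — 14:G/U; 15:A/G; 17:C/G; 20:A/C.
p = 4/21 = 0.190476.
d = −0.75 · ln(1 − (4/3)·0.190476) = −0.75 · ln(0.746032) = −0.75 · (-0.292987) = 0.2197.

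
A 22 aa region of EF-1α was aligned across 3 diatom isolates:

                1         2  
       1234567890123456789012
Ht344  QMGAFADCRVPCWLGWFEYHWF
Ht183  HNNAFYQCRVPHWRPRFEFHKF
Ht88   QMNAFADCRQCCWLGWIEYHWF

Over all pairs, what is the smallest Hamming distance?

Pairwise Hamming distances:
  Ht344 vs Ht183: 11
  Ht344 vs Ht88: 4
  Ht183 vs Ht88: 13
The smallest is 4, between Ht344 and Ht88.

4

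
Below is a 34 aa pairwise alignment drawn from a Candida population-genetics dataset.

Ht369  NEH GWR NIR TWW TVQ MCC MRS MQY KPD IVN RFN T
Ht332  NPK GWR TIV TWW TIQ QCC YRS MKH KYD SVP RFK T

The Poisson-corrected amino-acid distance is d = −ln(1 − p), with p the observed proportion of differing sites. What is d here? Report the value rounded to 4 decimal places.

Differing sites — 2:E/P; 3:H/K; 7:N/T; 9:R/V; 14:V/I; 16:M/Q; 19:M/Y; 23:Q/K; 24:Y/H; 26:P/Y; 28:I/S; 30:N/P; 33:N/K.
p = 13/34 = 0.382353.
d = −ln(1 − 0.382353) = −ln(0.617647) = 0.4818.

0.4818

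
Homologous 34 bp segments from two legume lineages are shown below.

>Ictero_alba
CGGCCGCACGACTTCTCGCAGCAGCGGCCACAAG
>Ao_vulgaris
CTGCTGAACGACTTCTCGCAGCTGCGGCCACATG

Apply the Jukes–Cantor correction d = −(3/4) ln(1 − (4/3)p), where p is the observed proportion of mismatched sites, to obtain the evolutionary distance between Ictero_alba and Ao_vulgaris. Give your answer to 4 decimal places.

The sequences differ at positions 2 (G/T), 5 (C/T), 7 (C/A), 23 (A/T), 33 (A/T).
p = 5/34 = 0.147059.
d = −0.75 · ln(1 − (4/3)·0.147059) = −0.75 · ln(0.803921) = −0.75 · (-0.218254) = 0.1637.

0.1637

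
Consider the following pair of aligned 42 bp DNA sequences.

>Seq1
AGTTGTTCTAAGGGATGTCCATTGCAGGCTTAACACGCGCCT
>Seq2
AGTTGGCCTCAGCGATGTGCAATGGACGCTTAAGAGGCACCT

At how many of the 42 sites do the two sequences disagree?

Mismatches occur at site 6 (T/G), site 7 (T/C), site 10 (A/C), site 13 (G/C), site 19 (C/G), site 22 (T/A), site 25 (C/G), site 27 (G/C), site 34 (C/G), site 36 (C/G), site 39 (G/A).
That gives 11 mismatches out of 42 aligned sites, so the Hamming distance is 11.

11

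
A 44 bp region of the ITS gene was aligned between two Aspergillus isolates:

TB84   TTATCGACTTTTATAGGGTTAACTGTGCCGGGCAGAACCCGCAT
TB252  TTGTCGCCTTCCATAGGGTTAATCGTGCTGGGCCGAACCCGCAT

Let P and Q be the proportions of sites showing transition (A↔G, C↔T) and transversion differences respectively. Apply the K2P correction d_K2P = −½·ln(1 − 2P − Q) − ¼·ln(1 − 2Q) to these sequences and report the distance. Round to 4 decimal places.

Mismatches occur at site 3 (A/G, transition), site 7 (A/C, transversion), site 11 (T/C, transition), site 12 (T/C, transition), site 23 (C/T, transition), site 24 (T/C, transition), site 29 (C/T, transition), site 34 (A/C, transversion).
Of the 8 differences, 6 transitions and 2 transversions over 44 sites: P = 6/44 = 0.136364, Q = 2/44 = 0.045455.
d = −0.5·ln(0.681817) − 0.25·ln(0.909090) = −0.5·(-0.382994) − 0.25·(-0.095311) = 0.2153.

0.2153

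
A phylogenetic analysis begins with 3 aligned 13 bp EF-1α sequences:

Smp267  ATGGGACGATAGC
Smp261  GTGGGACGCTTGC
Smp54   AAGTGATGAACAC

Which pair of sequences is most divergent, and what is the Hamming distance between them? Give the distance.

Pairwise Hamming distances:
  Smp267 vs Smp261: 3
  Smp267 vs Smp54: 6
  Smp261 vs Smp54: 8
The largest is 8, between Smp261 and Smp54.

8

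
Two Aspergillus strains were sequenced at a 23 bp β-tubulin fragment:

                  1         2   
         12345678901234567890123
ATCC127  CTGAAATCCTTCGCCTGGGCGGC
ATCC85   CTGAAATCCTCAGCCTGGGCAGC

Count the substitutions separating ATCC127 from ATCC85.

Differing sites — 11:T/C; 12:C/A; 21:G/A.
That gives 3 mismatches out of 23 aligned sites, so the Hamming distance is 3.

3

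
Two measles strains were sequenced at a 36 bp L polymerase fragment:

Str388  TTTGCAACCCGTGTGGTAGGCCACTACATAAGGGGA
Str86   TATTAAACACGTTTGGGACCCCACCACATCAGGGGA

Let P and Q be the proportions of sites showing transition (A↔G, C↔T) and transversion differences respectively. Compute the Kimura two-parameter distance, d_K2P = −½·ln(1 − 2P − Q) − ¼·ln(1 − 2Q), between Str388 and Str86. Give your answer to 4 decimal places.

Mismatches occur at site 2 (T↔A, transversion), site 4 (G↔T, transversion), site 5 (C↔A, transversion), site 9 (C↔A, transversion), site 13 (G↔T, transversion), site 17 (T↔G, transversion), site 19 (G↔C, transversion), site 20 (G↔C, transversion), site 25 (T↔C, transition), site 30 (A↔C, transversion).
Of the 10 differences, 1 transition and 9 transversions over 36 sites: P = 1/36 = 0.027778, Q = 9/36 = 0.250000.
d = −0.5·ln(0.694444) − 0.25·ln(0.500000) = −0.5·(-0.364644) − 0.25·(-0.693147) = 0.3556.

0.3556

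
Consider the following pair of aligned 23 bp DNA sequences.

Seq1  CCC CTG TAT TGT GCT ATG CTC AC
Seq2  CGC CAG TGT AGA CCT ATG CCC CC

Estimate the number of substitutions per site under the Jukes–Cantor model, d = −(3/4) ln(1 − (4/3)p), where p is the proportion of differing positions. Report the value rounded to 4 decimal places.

0.4674

The sequences differ at positions 2 (C/G), 5 (T/A), 8 (A/G), 10 (T/A), 12 (T/A), 13 (G/C), 20 (T/C), 22 (A/C).
p = 8/23 = 0.347826.
d = −0.75 · ln(1 − (4/3)·0.347826) = −0.75 · ln(0.536232) = −0.75 · (-0.623188) = 0.4674.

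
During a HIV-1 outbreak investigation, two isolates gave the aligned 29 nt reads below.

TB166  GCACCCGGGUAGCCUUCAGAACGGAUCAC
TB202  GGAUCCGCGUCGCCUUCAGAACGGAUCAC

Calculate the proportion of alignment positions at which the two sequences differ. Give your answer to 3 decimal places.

Mismatches occur at site 2 (C/G), site 4 (C/U), site 8 (G/C), site 11 (A/C).
There are 4 differences over 29 sites, so p = 4/29 = 0.138.

0.138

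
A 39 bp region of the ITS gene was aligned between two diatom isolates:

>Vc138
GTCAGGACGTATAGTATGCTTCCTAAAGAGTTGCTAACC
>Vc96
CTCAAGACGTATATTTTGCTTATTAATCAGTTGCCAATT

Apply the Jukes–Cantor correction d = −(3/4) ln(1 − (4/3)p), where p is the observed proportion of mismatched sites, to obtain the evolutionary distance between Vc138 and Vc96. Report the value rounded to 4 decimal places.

Differing sites — 1:G/C; 5:G/A; 14:G/T; 16:A/T; 22:C/A; 23:C/T; 27:A/T; 28:G/C; 35:T/C; 38:C/T; 39:C/T.
p = 11/39 = 0.282051.
d = −0.75 · ln(1 − (4/3)·0.282051) = −0.75 · ln(0.623932) = −0.75 · (-0.471714) = 0.3538.

0.3538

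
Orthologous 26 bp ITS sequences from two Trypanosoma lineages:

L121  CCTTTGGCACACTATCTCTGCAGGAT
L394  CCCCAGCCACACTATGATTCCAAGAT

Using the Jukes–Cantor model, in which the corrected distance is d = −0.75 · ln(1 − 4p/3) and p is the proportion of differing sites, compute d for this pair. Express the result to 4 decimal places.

Mismatches occur at site 3 (T↔C), site 4 (T↔C), site 5 (T↔A), site 7 (G↔C), site 16 (C↔G), site 17 (T↔A), site 18 (C↔T), site 20 (G↔C), site 23 (G↔A).
p = 9/26 = 0.346154.
d = −0.75 · ln(1 − (4/3)·0.346154) = −0.75 · ln(0.538461) = −0.75 · (-0.619040) = 0.4643.

0.4643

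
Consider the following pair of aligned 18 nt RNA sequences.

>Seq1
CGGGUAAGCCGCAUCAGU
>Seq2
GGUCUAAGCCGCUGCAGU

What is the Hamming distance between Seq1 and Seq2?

5

Differing sites — 1:C/G; 3:G/U; 4:G/C; 13:A/U; 14:U/G.
That gives 5 mismatches out of 18 aligned sites, so the Hamming distance is 5.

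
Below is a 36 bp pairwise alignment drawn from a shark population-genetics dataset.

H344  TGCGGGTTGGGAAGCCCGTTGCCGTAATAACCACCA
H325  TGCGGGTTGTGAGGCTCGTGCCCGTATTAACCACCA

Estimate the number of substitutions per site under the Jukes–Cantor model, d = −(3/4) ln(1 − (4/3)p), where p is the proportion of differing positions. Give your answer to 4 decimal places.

Differing sites — 10:G/T; 13:A/G; 16:C/T; 20:T/G; 21:G/C; 27:A/T.
p = 6/36 = 0.166667.
d = −0.75 · ln(1 − (4/3)·0.166667) = −0.75 · ln(0.777777) = −0.75 · (-0.251315) = 0.1885.

0.1885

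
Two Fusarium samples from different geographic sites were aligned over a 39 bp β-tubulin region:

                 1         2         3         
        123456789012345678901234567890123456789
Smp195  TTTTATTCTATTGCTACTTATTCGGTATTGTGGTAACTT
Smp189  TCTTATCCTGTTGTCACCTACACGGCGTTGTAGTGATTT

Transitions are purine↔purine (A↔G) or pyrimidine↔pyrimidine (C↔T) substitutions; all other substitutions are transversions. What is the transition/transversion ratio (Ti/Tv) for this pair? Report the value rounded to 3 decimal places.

12.000

The sequences differ at positions 2 (T/C, transition), 7 (T/C, transition), 10 (A/G, transition), 14 (C/T, transition), 15 (T/C, transition), 18 (T/C, transition), 21 (T/C, transition), 22 (T/A, transversion), 26 (T/C, transition), 27 (A/G, transition), 32 (G/A, transition), 35 (A/G, transition), 37 (C/T, transition).
Of the 13 differences, 12 transitions and 1 transversion, so Ti/Tv = 12/1 = 12.000.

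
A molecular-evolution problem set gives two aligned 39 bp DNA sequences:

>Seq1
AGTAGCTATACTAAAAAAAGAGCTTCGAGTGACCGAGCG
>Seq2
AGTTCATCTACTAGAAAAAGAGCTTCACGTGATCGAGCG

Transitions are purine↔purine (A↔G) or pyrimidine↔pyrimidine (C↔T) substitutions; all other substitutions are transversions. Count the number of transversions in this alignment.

5

Differing sites — 4:A/T (Tv); 5:G/C (Tv); 6:C/A (Tv); 8:A/C (Tv); 14:A/G (Ti); 27:G/A (Ti); 28:A/C (Tv); 33:C/T (Ti).
Of the 8 differences, 3 transitions and 5 transversions, so the answer is 5.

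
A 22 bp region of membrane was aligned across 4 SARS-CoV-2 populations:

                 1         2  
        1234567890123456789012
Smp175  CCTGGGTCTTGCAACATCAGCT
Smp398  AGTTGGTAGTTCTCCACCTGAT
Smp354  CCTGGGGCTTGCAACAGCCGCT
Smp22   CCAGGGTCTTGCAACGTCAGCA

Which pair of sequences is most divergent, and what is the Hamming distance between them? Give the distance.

Pairwise Hamming distances:
  Smp175 vs Smp398: 11
  Smp175 vs Smp354: 3
  Smp175 vs Smp22: 3
  Smp398 vs Smp354: 12
  Smp398 vs Smp22: 14
  Smp354 vs Smp22: 6
The largest is 14, between Smp398 and Smp22.

14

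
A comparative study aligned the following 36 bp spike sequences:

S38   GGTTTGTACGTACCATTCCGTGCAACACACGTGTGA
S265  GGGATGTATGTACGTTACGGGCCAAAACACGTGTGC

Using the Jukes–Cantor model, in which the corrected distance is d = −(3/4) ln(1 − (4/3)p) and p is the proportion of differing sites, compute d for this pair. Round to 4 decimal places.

Differing sites — 3:T/G; 4:T/A; 9:C/T; 14:C/G; 15:A/T; 17:T/A; 19:C/G; 21:T/G; 22:G/C; 26:C/A; 36:A/C.
p = 11/36 = 0.305556.
d = −0.75 · ln(1 − (4/3)·0.305556) = −0.75 · ln(0.592592) = −0.75 · (-0.523249) = 0.3924.

0.3924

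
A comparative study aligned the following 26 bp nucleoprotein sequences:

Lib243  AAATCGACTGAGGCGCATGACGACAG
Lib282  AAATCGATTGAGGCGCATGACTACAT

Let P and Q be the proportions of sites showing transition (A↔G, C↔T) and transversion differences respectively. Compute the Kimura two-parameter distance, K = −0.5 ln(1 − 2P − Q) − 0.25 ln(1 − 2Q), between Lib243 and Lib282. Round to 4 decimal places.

Mismatches occur at site 8 (C→T, transition), site 22 (G→T, transversion), site 26 (G→T, transversion).
Of the 3 differences, 1 transition and 2 transversions over 26 sites: P = 1/26 = 0.038462, Q = 2/26 = 0.076923.
d = −0.5·ln(0.846153) − 0.25·ln(0.846154) = −0.5·(-0.167055) − 0.25·(-0.167054) = 0.1253.

0.1253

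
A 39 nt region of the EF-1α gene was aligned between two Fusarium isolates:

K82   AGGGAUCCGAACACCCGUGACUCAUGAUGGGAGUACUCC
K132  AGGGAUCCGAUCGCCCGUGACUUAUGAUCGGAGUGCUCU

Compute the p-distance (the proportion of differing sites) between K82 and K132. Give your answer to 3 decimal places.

The sequences differ at positions 11 (A/U), 13 (A/G), 23 (C/U), 29 (G/C), 35 (A/G), 39 (C/U).
There are 6 differences over 39 sites, so p = 6/39 = 0.154.

0.154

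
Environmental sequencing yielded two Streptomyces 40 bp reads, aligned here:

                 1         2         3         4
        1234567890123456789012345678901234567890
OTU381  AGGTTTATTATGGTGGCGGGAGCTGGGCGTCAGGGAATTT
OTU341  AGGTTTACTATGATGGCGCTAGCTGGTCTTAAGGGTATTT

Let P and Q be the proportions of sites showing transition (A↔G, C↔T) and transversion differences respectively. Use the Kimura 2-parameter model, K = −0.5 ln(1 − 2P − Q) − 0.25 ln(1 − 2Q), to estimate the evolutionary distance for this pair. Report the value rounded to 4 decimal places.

0.2330

Differing sites — 8:T/C (Ti); 13:G/A (Ti); 19:G/C (Tv); 20:G/T (Tv); 27:G/T (Tv); 29:G/T (Tv); 31:C/A (Tv); 36:A/T (Tv).
Of the 8 differences, 2 transitions and 6 transversions over 40 sites: P = 2/40 = 0.050000, Q = 6/40 = 0.150000.
d = −0.5·ln(0.750000) − 0.25·ln(0.700000) = −0.5·(-0.287682) − 0.25·(-0.356675) = 0.2330.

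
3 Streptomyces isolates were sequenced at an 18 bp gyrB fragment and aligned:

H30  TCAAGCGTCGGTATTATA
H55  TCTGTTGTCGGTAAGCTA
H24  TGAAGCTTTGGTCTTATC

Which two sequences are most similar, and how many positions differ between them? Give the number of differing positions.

Pairwise Hamming distances:
  H30 vs H55: 7
  H30 vs H24: 5
  H55 vs H24: 12
The smallest is 5, between H30 and H24.

5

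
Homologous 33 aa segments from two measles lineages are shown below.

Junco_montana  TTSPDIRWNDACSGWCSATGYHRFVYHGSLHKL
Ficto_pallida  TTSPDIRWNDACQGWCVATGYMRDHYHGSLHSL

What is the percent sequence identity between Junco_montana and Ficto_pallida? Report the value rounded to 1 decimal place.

81.8%

Differing sites — 13:S/Q; 17:S/V; 22:H/M; 24:F/D; 25:V/H; 32:K/S.
27 of the 33 sites match, so the percent identity is 27/33 × 100 = 81.8%.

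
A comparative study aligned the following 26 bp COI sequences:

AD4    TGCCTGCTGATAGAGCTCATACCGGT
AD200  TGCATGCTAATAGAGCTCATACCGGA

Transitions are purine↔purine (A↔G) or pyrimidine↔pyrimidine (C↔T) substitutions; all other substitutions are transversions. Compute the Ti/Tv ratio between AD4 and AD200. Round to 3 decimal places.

The sequences differ at positions 4 (C/A, transversion), 9 (G/A, transition), 26 (T/A, transversion).
Of the 3 differences, 1 transition and 2 transversions, so Ti/Tv = 1/2 = 0.500.

0.500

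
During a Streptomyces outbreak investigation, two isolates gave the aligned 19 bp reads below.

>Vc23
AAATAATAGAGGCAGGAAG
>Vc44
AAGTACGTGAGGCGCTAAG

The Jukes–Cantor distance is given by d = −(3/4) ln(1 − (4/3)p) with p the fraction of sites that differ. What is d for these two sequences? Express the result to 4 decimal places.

0.5068

Mismatches occur at site 3 (A↔G), site 6 (A↔C), site 7 (T↔G), site 8 (A↔T), site 14 (A↔G), site 15 (G↔C), site 16 (G↔T).
p = 7/19 = 0.368421.
d = −0.75 · ln(1 − (4/3)·0.368421) = −0.75 · ln(0.508772) = −0.75 · (-0.675755) = 0.5068.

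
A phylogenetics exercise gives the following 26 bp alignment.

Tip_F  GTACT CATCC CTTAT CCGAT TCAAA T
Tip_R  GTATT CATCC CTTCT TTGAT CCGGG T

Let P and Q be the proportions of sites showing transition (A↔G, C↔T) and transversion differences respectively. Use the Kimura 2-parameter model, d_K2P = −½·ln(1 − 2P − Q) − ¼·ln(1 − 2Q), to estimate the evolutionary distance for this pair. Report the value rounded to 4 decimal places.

0.4501

The sequences differ at positions 4 (C/T, transition), 14 (A/C, transversion), 16 (C/T, transition), 17 (C/T, transition), 21 (T/C, transition), 23 (A/G, transition), 24 (A/G, transition), 25 (A/G, transition).
Of the 8 differences, 7 transitions and 1 transversion over 26 sites: P = 7/26 = 0.269231, Q = 1/26 = 0.038462.
d = −0.5·ln(0.423076) − 0.25·ln(0.923076) = −0.5·(-0.860203) − 0.25·(-0.080044) = 0.4501.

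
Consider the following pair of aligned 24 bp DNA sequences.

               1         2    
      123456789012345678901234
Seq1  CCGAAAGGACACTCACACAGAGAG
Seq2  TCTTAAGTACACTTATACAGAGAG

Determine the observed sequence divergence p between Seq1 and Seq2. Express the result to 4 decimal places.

Mismatches occur at site 1 (C→T), site 3 (G→T), site 4 (A→T), site 8 (G→T), site 14 (C→T), site 16 (C→T).
There are 6 differences over 24 sites, so p = 6/24 = 0.2500.

0.2500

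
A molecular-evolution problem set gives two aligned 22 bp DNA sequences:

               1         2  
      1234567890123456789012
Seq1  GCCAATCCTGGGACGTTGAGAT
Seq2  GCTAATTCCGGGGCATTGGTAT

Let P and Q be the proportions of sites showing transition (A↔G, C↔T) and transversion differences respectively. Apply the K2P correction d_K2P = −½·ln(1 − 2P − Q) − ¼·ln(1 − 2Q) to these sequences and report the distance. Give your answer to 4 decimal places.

The sequences differ at positions 3 (C/T, transition), 7 (C/T, transition), 9 (T/C, transition), 13 (A/G, transition), 15 (G/A, transition), 19 (A/G, transition), 20 (G/T, transversion).
Of the 7 differences, 6 transitions and 1 transversion over 22 sites: P = 6/22 = 0.272727, Q = 1/22 = 0.045455.
d = −0.5·ln(0.409091) − 0.25·ln(0.909090) = −0.5·(-0.893818) − 0.25·(-0.095311) = 0.4707.

0.4707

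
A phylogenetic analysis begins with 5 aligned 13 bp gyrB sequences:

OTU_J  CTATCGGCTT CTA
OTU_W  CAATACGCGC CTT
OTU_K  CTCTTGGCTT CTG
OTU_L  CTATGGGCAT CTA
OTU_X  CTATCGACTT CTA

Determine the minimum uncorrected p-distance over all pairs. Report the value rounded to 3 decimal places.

0.077

Pairwise Hamming distances:
  OTU_J vs OTU_W: 6
  OTU_J vs OTU_K: 3
  OTU_J vs OTU_L: 2
  OTU_J vs OTU_X: 1
  OTU_W vs OTU_K: 7
  OTU_W vs OTU_L: 6
  OTU_W vs OTU_X: 7
  OTU_K vs OTU_L: 4
  OTU_K vs OTU_X: 4
  OTU_L vs OTU_X: 3
The smallest is 1 mismatch, between OTU_J and OTU_X; p = 1/13 = 0.077.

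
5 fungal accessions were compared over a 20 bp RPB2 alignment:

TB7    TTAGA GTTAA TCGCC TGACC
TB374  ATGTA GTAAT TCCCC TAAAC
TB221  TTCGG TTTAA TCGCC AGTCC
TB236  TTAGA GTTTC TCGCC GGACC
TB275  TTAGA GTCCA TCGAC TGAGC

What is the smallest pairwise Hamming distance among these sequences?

3

Pairwise Hamming distances:
  TB7 vs TB374: 8
  TB7 vs TB221: 5
  TB7 vs TB236: 3
  TB7 vs TB275: 4
  TB374 vs TB221: 12
  TB374 vs TB236: 10
  TB374 vs TB275: 10
  TB221 vs TB236: 7
  TB221 vs TB275: 9
  TB236 vs TB275: 6
The smallest is 3, between TB7 and TB236.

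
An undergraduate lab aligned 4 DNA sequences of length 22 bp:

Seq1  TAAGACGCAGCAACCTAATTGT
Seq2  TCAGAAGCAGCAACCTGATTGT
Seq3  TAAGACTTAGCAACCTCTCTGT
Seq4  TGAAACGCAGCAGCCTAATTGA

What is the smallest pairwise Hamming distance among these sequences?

3

Pairwise Hamming distances:
  Seq1 vs Seq2: 3
  Seq1 vs Seq3: 5
  Seq1 vs Seq4: 4
  Seq2 vs Seq3: 7
  Seq2 vs Seq4: 6
  Seq3 vs Seq4: 9
The smallest is 3, between Seq1 and Seq2.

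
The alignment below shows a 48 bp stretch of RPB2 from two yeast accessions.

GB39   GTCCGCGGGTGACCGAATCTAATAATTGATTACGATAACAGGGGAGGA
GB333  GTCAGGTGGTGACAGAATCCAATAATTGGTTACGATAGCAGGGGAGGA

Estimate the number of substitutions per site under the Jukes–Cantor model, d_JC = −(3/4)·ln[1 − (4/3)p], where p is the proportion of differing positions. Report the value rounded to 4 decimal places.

Mismatches occur at site 4 (C/A), site 6 (C/G), site 7 (G/T), site 14 (C/A), site 20 (T/C), site 29 (A/G), site 38 (A/G).
p = 7/48 = 0.145833.
d = −0.75 · ln(1 − (4/3)·0.145833) = −0.75 · ln(0.805556) = −0.75 · (-0.216223) = 0.1622.

0.1622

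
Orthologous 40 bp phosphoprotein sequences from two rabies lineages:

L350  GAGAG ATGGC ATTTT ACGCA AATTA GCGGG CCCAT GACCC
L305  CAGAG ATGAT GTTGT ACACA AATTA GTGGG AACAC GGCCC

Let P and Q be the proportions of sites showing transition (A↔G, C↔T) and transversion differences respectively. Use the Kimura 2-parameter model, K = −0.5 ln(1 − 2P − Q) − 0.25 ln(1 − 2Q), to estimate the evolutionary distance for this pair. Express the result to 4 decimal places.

Differing sites — 1:G/C (Tv); 9:G/A (Ti); 10:C/T (Ti); 11:A/G (Ti); 14:T/G (Tv); 18:G/A (Ti); 27:C/T (Ti); 31:C/A (Tv); 32:C/A (Tv); 35:T/C (Ti); 37:A/G (Ti).
Of the 11 differences, 7 transitions and 4 transversions over 40 sites: P = 7/40 = 0.175000, Q = 4/40 = 0.100000.
d = −0.5·ln(0.550000) − 0.25·ln(0.800000) = −0.5·(-0.597837) − 0.25·(-0.223144) = 0.3547.

0.3547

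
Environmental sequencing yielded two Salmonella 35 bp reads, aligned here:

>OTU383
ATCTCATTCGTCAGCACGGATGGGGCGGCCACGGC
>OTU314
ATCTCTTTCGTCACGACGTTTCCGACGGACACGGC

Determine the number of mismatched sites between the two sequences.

Differing sites — 6:A/T; 14:G/C; 15:C/G; 19:G/T; 20:A/T; 22:G/C; 23:G/C; 25:G/A; 29:C/A.
That gives 9 mismatches out of 35 aligned sites, so the Hamming distance is 9.

9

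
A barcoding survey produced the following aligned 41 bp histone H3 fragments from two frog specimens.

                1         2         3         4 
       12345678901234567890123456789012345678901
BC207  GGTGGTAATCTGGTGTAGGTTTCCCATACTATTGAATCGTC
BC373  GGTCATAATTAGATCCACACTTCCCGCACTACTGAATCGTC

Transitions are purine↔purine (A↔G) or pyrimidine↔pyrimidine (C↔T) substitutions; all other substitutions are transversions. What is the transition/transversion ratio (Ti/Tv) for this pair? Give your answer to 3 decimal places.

Differing sites — 4:G/C (Tv); 5:G/A (Ti); 10:C/T (Ti); 11:T/A (Tv); 13:G/A (Ti); 15:G/C (Tv); 16:T/C (Ti); 18:G/C (Tv); 19:G/A (Ti); 20:T/C (Ti); 26:A/G (Ti); 27:T/C (Ti); 32:T/C (Ti).
Of the 13 differences, 9 transitions and 4 transversions, so Ti/Tv = 9/4 = 2.250.

2.250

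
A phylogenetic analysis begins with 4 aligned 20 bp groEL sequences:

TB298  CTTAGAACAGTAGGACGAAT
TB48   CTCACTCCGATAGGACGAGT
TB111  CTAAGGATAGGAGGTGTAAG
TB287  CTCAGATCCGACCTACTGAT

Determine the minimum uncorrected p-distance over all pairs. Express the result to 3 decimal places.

0.350

Pairwise Hamming distances:
  TB298 vs TB48: 7
  TB298 vs TB111: 8
  TB298 vs TB287: 9
  TB48 vs TB111: 13
  TB48 vs TB287: 12
  TB111 vs TB287: 13
The smallest is 7 mismatches, between TB298 and TB48; p = 7/20 = 0.350.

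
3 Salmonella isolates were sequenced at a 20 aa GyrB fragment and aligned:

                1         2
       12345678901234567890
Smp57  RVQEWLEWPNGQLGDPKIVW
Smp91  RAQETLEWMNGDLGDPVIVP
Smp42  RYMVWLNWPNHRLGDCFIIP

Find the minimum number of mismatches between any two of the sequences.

Pairwise Hamming distances:
  Smp57 vs Smp91: 6
  Smp57 vs Smp42: 10
  Smp91 vs Smp42: 11
The smallest is 6, between Smp57 and Smp91.

6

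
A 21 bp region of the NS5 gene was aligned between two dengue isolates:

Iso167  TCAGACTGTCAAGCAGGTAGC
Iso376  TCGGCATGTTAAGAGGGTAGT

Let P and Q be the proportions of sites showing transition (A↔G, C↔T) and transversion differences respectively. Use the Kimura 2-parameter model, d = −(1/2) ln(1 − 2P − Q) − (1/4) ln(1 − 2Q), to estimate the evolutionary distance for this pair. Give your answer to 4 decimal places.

0.4551

Differing sites — 3:A/G (Ti); 5:A/C (Tv); 6:C/A (Tv); 10:C/T (Ti); 14:C/A (Tv); 15:A/G (Ti); 21:C/T (Ti).
Of the 7 differences, 4 transitions and 3 transversions over 21 sites: P = 4/21 = 0.190476, Q = 3/21 = 0.142857.
d = −0.5·ln(0.476191) − 0.25·ln(0.714286) = −0.5·(-0.741936) − 0.25·(-0.336472) = 0.4551.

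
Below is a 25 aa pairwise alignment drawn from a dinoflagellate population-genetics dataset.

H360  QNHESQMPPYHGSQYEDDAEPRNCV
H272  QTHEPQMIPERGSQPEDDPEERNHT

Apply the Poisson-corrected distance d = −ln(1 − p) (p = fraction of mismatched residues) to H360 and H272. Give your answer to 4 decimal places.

The sequences differ at positions 2 (N/T), 5 (S/P), 8 (P/I), 10 (Y/E), 11 (H/R), 15 (Y/P), 19 (A/P), 21 (P/E), 24 (C/H), 25 (V/T).
p = 10/25 = 0.400000.
d = −ln(1 − 0.400000) = −ln(0.600000) = 0.5108.

0.5108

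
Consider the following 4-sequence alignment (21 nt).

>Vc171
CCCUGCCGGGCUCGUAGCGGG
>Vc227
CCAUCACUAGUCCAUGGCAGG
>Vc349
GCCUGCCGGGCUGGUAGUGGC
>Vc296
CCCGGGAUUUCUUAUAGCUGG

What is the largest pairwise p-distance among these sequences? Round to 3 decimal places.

Pairwise Hamming distances:
  Vc171 vs Vc227: 10
  Vc171 vs Vc349: 4
  Vc171 vs Vc296: 9
  Vc227 vs Vc349: 14
  Vc227 vs Vc296: 12
  Vc349 vs Vc296: 12
The largest is 14 mismatches, between Vc227 and Vc349; p = 14/21 = 0.667.

0.667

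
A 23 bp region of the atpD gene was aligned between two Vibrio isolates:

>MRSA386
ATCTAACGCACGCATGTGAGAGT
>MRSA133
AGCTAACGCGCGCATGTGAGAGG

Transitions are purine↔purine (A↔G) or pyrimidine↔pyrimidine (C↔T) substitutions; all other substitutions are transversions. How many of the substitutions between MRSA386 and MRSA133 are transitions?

The sequences differ at positions 2 (T/G, transversion), 10 (A/G, transition), 23 (T/G, transversion).
Of the 3 differences, 1 transition and 2 transversions, so the answer is 1.

1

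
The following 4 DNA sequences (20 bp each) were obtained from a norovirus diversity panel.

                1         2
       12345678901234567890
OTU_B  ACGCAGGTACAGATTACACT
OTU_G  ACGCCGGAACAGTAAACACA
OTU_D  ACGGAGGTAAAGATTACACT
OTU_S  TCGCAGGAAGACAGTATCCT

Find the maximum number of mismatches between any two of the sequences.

10

Pairwise Hamming distances:
  OTU_B vs OTU_G: 6
  OTU_B vs OTU_D: 2
  OTU_B vs OTU_S: 7
  OTU_G vs OTU_D: 8
  OTU_G vs OTU_S: 10
  OTU_D vs OTU_S: 8
The largest is 10, between OTU_G and OTU_S.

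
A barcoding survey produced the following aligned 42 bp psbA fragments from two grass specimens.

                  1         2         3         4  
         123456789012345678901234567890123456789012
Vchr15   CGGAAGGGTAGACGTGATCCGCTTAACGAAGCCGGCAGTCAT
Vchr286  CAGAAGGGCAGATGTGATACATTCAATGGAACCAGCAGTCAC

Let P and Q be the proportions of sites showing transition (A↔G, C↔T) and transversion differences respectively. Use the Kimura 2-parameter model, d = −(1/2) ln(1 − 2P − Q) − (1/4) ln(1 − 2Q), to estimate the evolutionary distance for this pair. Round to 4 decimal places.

The sequences differ at positions 2 (G/A, transition), 9 (T/C, transition), 13 (C/T, transition), 19 (C/A, transversion), 21 (G/A, transition), 22 (C/T, transition), 24 (T/C, transition), 27 (C/T, transition), 29 (A/G, transition), 31 (G/A, transition), 34 (G/A, transition), 42 (T/C, transition).
Of the 12 differences, 11 transitions and 1 transversion over 42 sites: P = 11/42 = 0.261905, Q = 1/42 = 0.023810.
d = −0.5·ln(0.452380) − 0.25·ln(0.952380) = −0.5·(-0.793233) − 0.25·(-0.048791) = 0.4088.

0.4088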